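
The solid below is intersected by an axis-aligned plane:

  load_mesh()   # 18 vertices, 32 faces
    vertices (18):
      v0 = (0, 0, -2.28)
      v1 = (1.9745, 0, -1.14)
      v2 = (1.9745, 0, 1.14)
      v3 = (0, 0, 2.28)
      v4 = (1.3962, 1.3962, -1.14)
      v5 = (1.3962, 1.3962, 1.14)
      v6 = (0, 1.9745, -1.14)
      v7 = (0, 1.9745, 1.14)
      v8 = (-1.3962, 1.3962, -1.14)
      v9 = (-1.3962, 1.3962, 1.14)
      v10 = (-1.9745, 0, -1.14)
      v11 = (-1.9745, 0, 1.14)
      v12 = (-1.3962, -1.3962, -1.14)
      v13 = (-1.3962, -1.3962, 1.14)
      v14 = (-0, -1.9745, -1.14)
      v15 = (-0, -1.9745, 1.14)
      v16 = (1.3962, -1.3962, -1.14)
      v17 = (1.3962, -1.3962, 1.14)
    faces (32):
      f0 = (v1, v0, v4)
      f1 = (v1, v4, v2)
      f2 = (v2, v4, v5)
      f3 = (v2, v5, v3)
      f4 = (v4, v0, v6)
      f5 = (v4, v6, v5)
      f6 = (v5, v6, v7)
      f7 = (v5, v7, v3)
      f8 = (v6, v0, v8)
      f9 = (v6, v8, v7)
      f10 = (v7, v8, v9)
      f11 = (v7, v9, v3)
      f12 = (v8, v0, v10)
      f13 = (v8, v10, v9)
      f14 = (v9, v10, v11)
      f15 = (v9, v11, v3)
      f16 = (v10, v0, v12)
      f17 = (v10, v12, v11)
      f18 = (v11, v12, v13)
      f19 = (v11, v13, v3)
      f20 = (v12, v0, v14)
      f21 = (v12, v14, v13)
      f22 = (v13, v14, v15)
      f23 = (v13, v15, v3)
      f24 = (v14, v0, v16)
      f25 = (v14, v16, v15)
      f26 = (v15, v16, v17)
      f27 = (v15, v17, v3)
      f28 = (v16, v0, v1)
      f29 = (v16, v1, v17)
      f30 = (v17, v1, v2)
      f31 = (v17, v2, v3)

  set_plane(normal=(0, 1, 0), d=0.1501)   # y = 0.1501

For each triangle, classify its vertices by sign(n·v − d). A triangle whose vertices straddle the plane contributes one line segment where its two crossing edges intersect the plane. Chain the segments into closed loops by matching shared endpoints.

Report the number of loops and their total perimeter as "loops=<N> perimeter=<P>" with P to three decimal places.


loops=1 perimeter=13.317

Straddling triangles (12 of 32):
  (v1,v0,v4) [--+] → (0.1501, 0.1501, -2.15744)–(1.91233, 0.1501, -1.14)  len=2.0349
  (v1,v4,v2) [-+-] → (1.91233, 0.1501, -1.14)–(1.91233, 0.1501, 0.894886)  len=2.0349
  (v2,v4,v5) [-++] → (1.91233, 0.1501, 0.894886)–(1.91233, 0.1501, 1.14)  len=0.2451
  (v2,v5,v3) [-+-] → (1.91233, 0.1501, 1.14)–(0.1501, 0.1501, 2.15744)  len=2.0349
  (v4,v0,v6) [+-+] → (0.1501, 0.1501, -2.15744)–(0, 0.1501, -2.19334)  len=0.1543
  (v5,v7,v3) [++-] → (0, 0.1501, 2.19334)–(0.1501, 0.1501, 2.15744)  len=0.1543
  (v6,v0,v8) [+-+] → (0, 0.1501, -2.19334)–(-0.1501, 0.1501, -2.15744)  len=0.1543
  (v7,v9,v3) [++-] → (-0.1501, 0.1501, 2.15744)–(0, 0.1501, 2.19334)  len=0.1543
  (v8,v0,v10) [+--] → (-0.1501, 0.1501, -2.15744)–(-1.91233, 0.1501, -1.14)  len=2.0349
  (v8,v10,v9) [+-+] → (-1.91233, 0.1501, -1.14)–(-1.91233, 0.1501, -0.894886)  len=0.2451
  (v9,v10,v11) [+--] → (-1.91233, 0.1501, -0.894886)–(-1.91233, 0.1501, 1.14)  len=2.0349
  (v9,v11,v3) [+--] → (-1.91233, 0.1501, 1.14)–(-0.1501, 0.1501, 2.15744)  len=2.0349

Chained into 1 loop(s):
  loop 1: 12 segments, perimeter = 13.3168
Total perimeter = 13.317


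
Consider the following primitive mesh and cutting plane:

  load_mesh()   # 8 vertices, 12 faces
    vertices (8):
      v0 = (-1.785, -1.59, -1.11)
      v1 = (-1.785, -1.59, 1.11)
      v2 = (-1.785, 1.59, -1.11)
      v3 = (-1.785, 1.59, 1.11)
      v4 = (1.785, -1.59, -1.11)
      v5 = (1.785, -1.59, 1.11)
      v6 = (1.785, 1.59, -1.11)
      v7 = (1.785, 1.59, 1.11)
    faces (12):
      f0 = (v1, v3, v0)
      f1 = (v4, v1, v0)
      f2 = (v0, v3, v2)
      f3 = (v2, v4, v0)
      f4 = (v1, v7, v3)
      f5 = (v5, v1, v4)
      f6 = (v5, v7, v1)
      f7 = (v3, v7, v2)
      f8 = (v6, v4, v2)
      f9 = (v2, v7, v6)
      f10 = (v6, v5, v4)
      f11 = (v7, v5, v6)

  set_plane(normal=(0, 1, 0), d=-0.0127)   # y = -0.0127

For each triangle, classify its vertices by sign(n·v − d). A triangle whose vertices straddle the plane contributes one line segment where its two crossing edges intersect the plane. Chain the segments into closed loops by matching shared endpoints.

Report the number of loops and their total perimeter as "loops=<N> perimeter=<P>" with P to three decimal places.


loops=1 perimeter=11.580

Straddling triangles (8 of 12):
  (v1,v3,v0) [-+-] → (-1.785, -0.0127, 1.11)–(-1.785, -0.0127, -0.00886604)  len=1.1189
  (v0,v3,v2) [-++] → (-1.785, -0.0127, -0.00886604)–(-1.785, -0.0127, -1.11)  len=1.1011
  (v2,v4,v0) [+--] → (0.0142575, -0.0127, -1.11)–(-1.785, -0.0127, -1.11)  len=1.7993
  (v1,v7,v3) [-++] → (-0.0142575, -0.0127, 1.11)–(-1.785, -0.0127, 1.11)  len=1.7707
  (v5,v7,v1) [-+-] → (1.785, -0.0127, 1.11)–(-0.0142575, -0.0127, 1.11)  len=1.7993
  (v6,v4,v2) [+-+] → (1.785, -0.0127, -1.11)–(0.0142575, -0.0127, -1.11)  len=1.7707
  (v6,v5,v4) [+--] → (1.785, -0.0127, 0.00886604)–(1.785, -0.0127, -1.11)  len=1.1189
  (v7,v5,v6) [+-+] → (1.785, -0.0127, 1.11)–(1.785, -0.0127, 0.00886604)  len=1.1011

Chained into 1 loop(s):
  loop 1: 8 segments, perimeter = 11.5800
Total perimeter = 11.580


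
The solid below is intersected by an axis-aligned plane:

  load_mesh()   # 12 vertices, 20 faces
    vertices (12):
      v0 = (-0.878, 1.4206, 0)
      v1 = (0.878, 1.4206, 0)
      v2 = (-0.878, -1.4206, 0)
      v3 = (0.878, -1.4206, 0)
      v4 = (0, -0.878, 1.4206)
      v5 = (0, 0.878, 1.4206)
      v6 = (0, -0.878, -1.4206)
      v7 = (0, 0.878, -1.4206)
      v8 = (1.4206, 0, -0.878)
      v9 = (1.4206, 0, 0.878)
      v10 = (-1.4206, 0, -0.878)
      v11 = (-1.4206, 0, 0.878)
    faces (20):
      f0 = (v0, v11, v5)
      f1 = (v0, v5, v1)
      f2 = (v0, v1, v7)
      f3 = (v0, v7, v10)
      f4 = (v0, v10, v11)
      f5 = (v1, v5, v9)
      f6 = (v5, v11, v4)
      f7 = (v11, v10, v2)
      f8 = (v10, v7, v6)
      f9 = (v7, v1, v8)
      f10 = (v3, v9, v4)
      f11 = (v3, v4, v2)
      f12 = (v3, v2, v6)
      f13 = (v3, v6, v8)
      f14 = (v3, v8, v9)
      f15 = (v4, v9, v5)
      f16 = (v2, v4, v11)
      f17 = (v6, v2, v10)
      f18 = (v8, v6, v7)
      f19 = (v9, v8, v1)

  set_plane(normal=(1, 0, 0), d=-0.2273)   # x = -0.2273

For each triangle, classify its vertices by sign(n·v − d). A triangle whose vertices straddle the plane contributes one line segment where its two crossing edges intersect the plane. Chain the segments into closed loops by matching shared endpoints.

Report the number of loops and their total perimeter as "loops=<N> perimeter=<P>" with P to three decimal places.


Straddling triangles (10 of 20):
  (v0,v11,v5) [--+] → (-0.2273, 0.737518, 1.33378)–(-0.2273, 1.01847, 1.05283)  len=0.3973
  (v0,v5,v1) [-++] → (-0.2273, 1.01847, 1.05283)–(-0.2273, 1.4206, 0)  len=1.1270
  (v0,v1,v7) [-++] → (-0.2273, 1.4206, 0)–(-0.2273, 1.01847, -1.05283)  len=1.1270
  (v0,v7,v10) [-+-] → (-0.2273, 1.01847, -1.05283)–(-0.2273, 0.737518, -1.33378)  len=0.3973
  (v5,v11,v4) [+-+] → (-0.2273, 0.737518, 1.33378)–(-0.2273, -0.737518, 1.33378)  len=1.4750
  (v10,v7,v6) [-++] → (-0.2273, 0.737518, -1.33378)–(-0.2273, -0.737518, -1.33378)  len=1.4750
  (v3,v4,v2) [++-] → (-0.2273, -1.01847, 1.05283)–(-0.2273, -1.4206, 0)  len=1.1270
  (v3,v2,v6) [+-+] → (-0.2273, -1.4206, 0)–(-0.2273, -1.01847, -1.05283)  len=1.1270
  (v2,v4,v11) [-+-] → (-0.2273, -1.01847, 1.05283)–(-0.2273, -0.737518, 1.33378)  len=0.3973
  (v6,v2,v10) [+--] → (-0.2273, -1.01847, -1.05283)–(-0.2273, -0.737518, -1.33378)  len=0.3973

Chained into 1 loop(s):
  loop 1: 10 segments, perimeter = 9.0474
Total perimeter = 9.047

loops=1 perimeter=9.047


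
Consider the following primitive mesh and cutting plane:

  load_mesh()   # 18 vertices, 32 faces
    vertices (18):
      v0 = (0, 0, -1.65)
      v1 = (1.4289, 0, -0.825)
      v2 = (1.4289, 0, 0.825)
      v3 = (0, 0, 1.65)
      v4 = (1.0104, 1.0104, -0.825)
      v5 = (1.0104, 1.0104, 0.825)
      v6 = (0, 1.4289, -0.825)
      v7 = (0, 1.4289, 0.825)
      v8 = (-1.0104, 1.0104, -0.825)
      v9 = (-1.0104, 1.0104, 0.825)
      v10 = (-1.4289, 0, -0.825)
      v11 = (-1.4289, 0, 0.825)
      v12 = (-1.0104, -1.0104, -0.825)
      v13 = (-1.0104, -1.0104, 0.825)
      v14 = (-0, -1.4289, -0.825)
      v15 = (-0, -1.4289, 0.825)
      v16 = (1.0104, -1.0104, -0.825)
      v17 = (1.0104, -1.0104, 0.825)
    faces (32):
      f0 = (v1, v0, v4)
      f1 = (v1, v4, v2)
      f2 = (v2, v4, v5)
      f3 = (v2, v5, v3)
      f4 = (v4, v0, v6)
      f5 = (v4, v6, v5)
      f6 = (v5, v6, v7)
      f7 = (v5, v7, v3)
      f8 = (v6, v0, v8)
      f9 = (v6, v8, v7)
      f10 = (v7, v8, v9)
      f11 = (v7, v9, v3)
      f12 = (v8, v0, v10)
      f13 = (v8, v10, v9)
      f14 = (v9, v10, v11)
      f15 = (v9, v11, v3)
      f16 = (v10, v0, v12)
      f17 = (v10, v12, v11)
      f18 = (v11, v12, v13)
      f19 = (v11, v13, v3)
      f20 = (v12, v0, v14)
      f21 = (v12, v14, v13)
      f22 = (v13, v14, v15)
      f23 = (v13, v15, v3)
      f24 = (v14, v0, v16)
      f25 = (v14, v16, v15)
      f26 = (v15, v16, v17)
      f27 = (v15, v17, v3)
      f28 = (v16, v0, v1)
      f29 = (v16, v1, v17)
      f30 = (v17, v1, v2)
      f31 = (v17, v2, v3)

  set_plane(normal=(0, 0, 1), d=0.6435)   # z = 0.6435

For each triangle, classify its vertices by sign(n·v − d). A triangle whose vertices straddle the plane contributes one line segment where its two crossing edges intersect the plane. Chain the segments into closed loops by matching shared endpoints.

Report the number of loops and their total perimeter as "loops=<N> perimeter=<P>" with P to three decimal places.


loops=1 perimeter=8.749

Straddling triangles (16 of 32):
  (v1,v4,v2) [--+] → (1.38287, 0.111144, 0.6435)–(1.4289, 0, 0.6435)  len=0.1203
  (v2,v4,v5) [+-+] → (1.38287, 0.111144, 0.6435)–(1.0104, 1.0104, 0.6435)  len=0.9733
  (v4,v6,v5) [--+] → (0.899256, 1.05644, 0.6435)–(1.0104, 1.0104, 0.6435)  len=0.1203
  (v5,v6,v7) [+-+] → (0.899256, 1.05644, 0.6435)–(0, 1.4289, 0.6435)  len=0.9733
  (v6,v8,v7) [--+] → (-0.111144, 1.38287, 0.6435)–(0, 1.4289, 0.6435)  len=0.1203
  (v7,v8,v9) [+-+] → (-0.111144, 1.38287, 0.6435)–(-1.0104, 1.0104, 0.6435)  len=0.9733
  (v8,v10,v9) [--+] → (-1.05644, 0.899256, 0.6435)–(-1.0104, 1.0104, 0.6435)  len=0.1203
  (v9,v10,v11) [+-+] → (-1.05644, 0.899256, 0.6435)–(-1.4289, 0, 0.6435)  len=0.9733
  (v10,v12,v11) [--+] → (-1.38287, -0.111144, 0.6435)–(-1.4289, 0, 0.6435)  len=0.1203
  (v11,v12,v13) [+-+] → (-1.38287, -0.111144, 0.6435)–(-1.0104, -1.0104, 0.6435)  len=0.9733
  (v12,v14,v13) [--+] → (-0.899256, -1.05644, 0.6435)–(-1.0104, -1.0104, 0.6435)  len=0.1203
  (v13,v14,v15) [+-+] → (-0.899256, -1.05644, 0.6435)–(0, -1.4289, 0.6435)  len=0.9733
  (v14,v16,v15) [--+] → (0.111144, -1.38287, 0.6435)–(0, -1.4289, 0.6435)  len=0.1203
  (v15,v16,v17) [+-+] → (0.111144, -1.38287, 0.6435)–(1.0104, -1.0104, 0.6435)  len=0.9733
  (v16,v1,v17) [--+] → (1.05644, -0.899256, 0.6435)–(1.0104, -1.0104, 0.6435)  len=0.1203
  (v17,v1,v2) [+-+] → (1.05644, -0.899256, 0.6435)–(1.4289, 0, 0.6435)  len=0.9733

Chained into 1 loop(s):
  loop 1: 16 segments, perimeter = 8.7491
Total perimeter = 8.749


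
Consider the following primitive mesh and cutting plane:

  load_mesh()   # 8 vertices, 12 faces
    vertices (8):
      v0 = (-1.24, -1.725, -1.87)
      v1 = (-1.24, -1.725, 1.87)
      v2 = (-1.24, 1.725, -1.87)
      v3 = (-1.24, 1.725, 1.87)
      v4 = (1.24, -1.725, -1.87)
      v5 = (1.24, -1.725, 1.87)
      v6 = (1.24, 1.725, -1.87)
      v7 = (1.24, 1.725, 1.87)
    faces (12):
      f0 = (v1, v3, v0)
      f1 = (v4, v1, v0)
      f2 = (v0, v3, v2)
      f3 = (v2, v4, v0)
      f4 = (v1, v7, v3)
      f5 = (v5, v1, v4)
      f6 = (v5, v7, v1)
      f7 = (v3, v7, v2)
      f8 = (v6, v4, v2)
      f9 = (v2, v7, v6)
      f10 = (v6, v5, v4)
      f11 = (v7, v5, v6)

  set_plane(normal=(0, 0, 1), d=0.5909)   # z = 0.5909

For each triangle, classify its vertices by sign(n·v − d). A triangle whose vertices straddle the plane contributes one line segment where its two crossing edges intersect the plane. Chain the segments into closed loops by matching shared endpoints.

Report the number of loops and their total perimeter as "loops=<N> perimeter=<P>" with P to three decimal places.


Straddling triangles (8 of 12):
  (v1,v3,v0) [++-] → (-1.24, 0.545082, 0.5909)–(-1.24, -1.725, 0.5909)  len=2.2701
  (v4,v1,v0) [-+-] → (-0.391827, -1.725, 0.5909)–(-1.24, -1.725, 0.5909)  len=0.8482
  (v0,v3,v2) [-+-] → (-1.24, 0.545082, 0.5909)–(-1.24, 1.725, 0.5909)  len=1.1799
  (v5,v1,v4) [++-] → (-0.391827, -1.725, 0.5909)–(1.24, -1.725, 0.5909)  len=1.6318
  (v3,v7,v2) [++-] → (0.391827, 1.725, 0.5909)–(-1.24, 1.725, 0.5909)  len=1.6318
  (v2,v7,v6) [-+-] → (0.391827, 1.725, 0.5909)–(1.24, 1.725, 0.5909)  len=0.8482
  (v6,v5,v4) [-+-] → (1.24, -0.545082, 0.5909)–(1.24, -1.725, 0.5909)  len=1.1799
  (v7,v5,v6) [++-] → (1.24, -0.545082, 0.5909)–(1.24, 1.725, 0.5909)  len=2.2701

Chained into 1 loop(s):
  loop 1: 8 segments, perimeter = 11.8600
Total perimeter = 11.860

loops=1 perimeter=11.860


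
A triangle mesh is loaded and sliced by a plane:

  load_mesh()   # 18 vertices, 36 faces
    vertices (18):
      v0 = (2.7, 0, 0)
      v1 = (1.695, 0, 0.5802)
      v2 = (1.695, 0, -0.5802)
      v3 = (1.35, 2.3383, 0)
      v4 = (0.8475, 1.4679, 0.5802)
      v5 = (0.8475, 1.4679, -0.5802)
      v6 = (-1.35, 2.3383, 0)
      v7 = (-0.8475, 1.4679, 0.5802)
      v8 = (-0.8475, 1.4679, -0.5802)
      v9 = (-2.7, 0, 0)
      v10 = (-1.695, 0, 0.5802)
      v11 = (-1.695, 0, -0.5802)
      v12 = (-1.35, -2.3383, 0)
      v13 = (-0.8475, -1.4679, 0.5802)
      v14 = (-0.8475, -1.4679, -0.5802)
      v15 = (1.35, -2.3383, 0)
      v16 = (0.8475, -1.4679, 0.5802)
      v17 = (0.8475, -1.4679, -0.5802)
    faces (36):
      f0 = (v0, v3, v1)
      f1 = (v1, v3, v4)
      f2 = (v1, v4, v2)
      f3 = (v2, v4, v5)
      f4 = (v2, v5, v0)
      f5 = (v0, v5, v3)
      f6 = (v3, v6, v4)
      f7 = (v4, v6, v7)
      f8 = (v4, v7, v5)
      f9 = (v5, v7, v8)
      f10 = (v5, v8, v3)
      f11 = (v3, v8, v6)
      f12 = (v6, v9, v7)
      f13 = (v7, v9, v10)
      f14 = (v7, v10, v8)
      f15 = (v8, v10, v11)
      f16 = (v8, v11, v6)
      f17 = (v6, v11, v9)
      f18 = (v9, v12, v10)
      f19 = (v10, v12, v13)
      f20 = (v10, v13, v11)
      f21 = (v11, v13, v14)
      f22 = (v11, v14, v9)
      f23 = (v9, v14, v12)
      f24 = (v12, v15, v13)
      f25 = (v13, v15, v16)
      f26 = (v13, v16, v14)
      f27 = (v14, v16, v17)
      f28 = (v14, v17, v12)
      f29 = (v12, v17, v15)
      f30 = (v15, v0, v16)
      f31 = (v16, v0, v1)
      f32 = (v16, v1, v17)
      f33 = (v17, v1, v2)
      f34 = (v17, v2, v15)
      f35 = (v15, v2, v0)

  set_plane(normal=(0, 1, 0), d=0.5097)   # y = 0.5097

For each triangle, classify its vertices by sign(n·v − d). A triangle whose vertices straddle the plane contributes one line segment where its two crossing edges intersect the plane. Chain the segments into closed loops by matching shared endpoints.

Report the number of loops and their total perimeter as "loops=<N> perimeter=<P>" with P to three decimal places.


loops=2 perimeter=6.963

Straddling triangles (12 of 36):
  (v0,v3,v1) [-+-] → (2.40573, 0.5097, 0)–(1.6198, 0.5097, 0.453729)  len=0.9075
  (v1,v3,v4) [-++] → (1.6198, 0.5097, 0.453729)–(1.40072, 0.5097, 0.5802)  len=0.2530
  (v1,v4,v2) [-+-] → (1.40072, 0.5097, 0.5802)–(1.40072, 0.5097, -0.177273)  len=0.7575
  (v2,v4,v5) [-++] → (1.40072, 0.5097, -0.177273)–(1.40072, 0.5097, -0.5802)  len=0.4029
  (v2,v5,v0) [-+-] → (1.40072, 0.5097, -0.5802)–(2.05676, 0.5097, -0.201463)  len=0.7575
  (v0,v5,v3) [-++] → (2.05676, 0.5097, -0.201463)–(2.40573, 0.5097, 0)  len=0.4030
  (v6,v9,v7) [+-+] → (-2.40573, 0.5097, 0)–(-2.05676, 0.5097, 0.201463)  len=0.4030
  (v7,v9,v10) [+--] → (-2.05676, 0.5097, 0.201463)–(-1.40072, 0.5097, 0.5802)  len=0.7575
  (v7,v10,v8) [+-+] → (-1.40072, 0.5097, 0.5802)–(-1.40072, 0.5097, 0.177273)  len=0.4029
  (v8,v10,v11) [+--] → (-1.40072, 0.5097, 0.177273)–(-1.40072, 0.5097, -0.5802)  len=0.7575
  (v8,v11,v6) [+-+] → (-1.40072, 0.5097, -0.5802)–(-1.6198, 0.5097, -0.453729)  len=0.2530
  (v6,v11,v9) [+--] → (-1.6198, 0.5097, -0.453729)–(-2.40573, 0.5097, 0)  len=0.9075

Chained into 2 loop(s):
  loop 1: 6 segments, perimeter = 3.4813
  loop 2: 6 segments, perimeter = 3.4813
Total perimeter = 6.963


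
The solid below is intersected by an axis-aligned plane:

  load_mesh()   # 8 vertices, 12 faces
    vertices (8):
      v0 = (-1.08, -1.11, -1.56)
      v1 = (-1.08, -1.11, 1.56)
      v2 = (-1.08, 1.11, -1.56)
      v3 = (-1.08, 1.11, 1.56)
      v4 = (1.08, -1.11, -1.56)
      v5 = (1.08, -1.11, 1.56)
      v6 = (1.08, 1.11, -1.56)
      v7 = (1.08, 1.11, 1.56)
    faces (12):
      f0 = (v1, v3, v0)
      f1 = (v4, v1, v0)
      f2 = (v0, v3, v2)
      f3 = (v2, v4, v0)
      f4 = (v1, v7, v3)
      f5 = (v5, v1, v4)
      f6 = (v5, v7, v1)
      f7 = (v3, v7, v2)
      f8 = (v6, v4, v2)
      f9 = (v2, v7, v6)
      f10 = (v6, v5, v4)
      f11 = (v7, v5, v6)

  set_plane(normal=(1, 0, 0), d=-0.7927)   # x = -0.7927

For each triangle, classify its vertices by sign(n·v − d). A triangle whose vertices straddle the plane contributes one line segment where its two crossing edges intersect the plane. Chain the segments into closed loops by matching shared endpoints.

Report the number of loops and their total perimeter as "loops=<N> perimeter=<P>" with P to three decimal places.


loops=1 perimeter=10.680

Straddling triangles (8 of 12):
  (v4,v1,v0) [+--] → (-0.7927, -1.11, 1.14501)–(-0.7927, -1.11, -1.56)  len=2.7050
  (v2,v4,v0) [-+-] → (-0.7927, 0.814719, -1.56)–(-0.7927, -1.11, -1.56)  len=1.9247
  (v1,v7,v3) [-+-] → (-0.7927, -0.814719, 1.56)–(-0.7927, 1.11, 1.56)  len=1.9247
  (v5,v1,v4) [+-+] → (-0.7927, -1.11, 1.56)–(-0.7927, -1.11, 1.14501)  len=0.4150
  (v5,v7,v1) [++-] → (-0.7927, -0.814719, 1.56)–(-0.7927, -1.11, 1.56)  len=0.2953
  (v3,v7,v2) [-+-] → (-0.7927, 1.11, 1.56)–(-0.7927, 1.11, -1.14501)  len=2.7050
  (v6,v4,v2) [++-] → (-0.7927, 0.814719, -1.56)–(-0.7927, 1.11, -1.56)  len=0.2953
  (v2,v7,v6) [-++] → (-0.7927, 1.11, -1.14501)–(-0.7927, 1.11, -1.56)  len=0.4150

Chained into 1 loop(s):
  loop 1: 8 segments, perimeter = 10.6800
Total perimeter = 10.680


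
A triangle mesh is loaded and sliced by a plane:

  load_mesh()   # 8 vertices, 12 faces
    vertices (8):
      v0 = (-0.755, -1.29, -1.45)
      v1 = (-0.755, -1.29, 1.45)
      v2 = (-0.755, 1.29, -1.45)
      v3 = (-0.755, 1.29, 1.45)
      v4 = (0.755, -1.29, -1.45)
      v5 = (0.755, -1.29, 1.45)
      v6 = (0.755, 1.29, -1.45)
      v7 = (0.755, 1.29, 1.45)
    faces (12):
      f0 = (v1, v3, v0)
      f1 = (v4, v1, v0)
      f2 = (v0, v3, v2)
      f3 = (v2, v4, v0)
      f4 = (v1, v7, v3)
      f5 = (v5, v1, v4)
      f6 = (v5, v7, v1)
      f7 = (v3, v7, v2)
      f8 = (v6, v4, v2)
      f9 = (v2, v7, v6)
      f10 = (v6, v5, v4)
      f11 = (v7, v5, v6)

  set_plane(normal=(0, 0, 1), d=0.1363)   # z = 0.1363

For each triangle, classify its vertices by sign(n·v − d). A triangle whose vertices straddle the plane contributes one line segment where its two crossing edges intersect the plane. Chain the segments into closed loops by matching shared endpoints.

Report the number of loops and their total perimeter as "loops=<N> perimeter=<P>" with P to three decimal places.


loops=1 perimeter=8.180

Straddling triangles (8 of 12):
  (v1,v3,v0) [++-] → (-0.755, 0.12126, 0.1363)–(-0.755, -1.29, 0.1363)  len=1.4113
  (v4,v1,v0) [-+-] → (-0.07097, -1.29, 0.1363)–(-0.755, -1.29, 0.1363)  len=0.6840
  (v0,v3,v2) [-+-] → (-0.755, 0.12126, 0.1363)–(-0.755, 1.29, 0.1363)  len=1.1687
  (v5,v1,v4) [++-] → (-0.07097, -1.29, 0.1363)–(0.755, -1.29, 0.1363)  len=0.8260
  (v3,v7,v2) [++-] → (0.07097, 1.29, 0.1363)–(-0.755, 1.29, 0.1363)  len=0.8260
  (v2,v7,v6) [-+-] → (0.07097, 1.29, 0.1363)–(0.755, 1.29, 0.1363)  len=0.6840
  (v6,v5,v4) [-+-] → (0.755, -0.12126, 0.1363)–(0.755, -1.29, 0.1363)  len=1.1687
  (v7,v5,v6) [++-] → (0.755, -0.12126, 0.1363)–(0.755, 1.29, 0.1363)  len=1.4113

Chained into 1 loop(s):
  loop 1: 8 segments, perimeter = 8.1800
Total perimeter = 8.180


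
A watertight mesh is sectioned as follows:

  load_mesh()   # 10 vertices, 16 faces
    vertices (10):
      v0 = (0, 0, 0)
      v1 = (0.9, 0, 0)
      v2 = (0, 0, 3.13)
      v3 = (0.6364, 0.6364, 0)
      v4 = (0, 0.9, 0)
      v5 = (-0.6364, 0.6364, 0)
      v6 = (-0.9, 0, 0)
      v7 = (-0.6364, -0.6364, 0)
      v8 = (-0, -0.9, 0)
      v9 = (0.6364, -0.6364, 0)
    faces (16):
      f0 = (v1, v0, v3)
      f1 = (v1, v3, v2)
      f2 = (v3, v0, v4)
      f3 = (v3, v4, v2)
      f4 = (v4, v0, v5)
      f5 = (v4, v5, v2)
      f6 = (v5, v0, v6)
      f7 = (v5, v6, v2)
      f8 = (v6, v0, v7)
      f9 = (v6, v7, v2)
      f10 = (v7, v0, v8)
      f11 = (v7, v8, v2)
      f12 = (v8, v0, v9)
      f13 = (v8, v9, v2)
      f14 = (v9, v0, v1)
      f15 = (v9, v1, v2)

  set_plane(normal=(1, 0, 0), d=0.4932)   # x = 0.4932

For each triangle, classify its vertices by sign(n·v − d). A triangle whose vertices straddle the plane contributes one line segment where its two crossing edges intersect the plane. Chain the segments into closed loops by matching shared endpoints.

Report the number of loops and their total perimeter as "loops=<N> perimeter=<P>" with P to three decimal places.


loops=1 perimeter=4.587

Straddling triangles (8 of 16):
  (v1,v0,v3) [+-+] → (0.4932, 0, 0)–(0.4932, 0.4932, 0)  len=0.4932
  (v1,v3,v2) [++-] → (0.4932, 0.4932, 0.704299)–(0.4932, 0, 1.41476)  len=0.8649
  (v3,v0,v4) [+--] → (0.4932, 0.4932, 0)–(0.4932, 0.695714, 0)  len=0.2025
  (v3,v4,v2) [+--] → (0.4932, 0.695714, 0)–(0.4932, 0.4932, 0.704299)  len=0.7328
  (v8,v0,v9) [--+] → (0.4932, -0.4932, 0)–(0.4932, -0.695714, 0)  len=0.2025
  (v8,v9,v2) [-+-] → (0.4932, -0.695714, 0)–(0.4932, -0.4932, 0.704299)  len=0.7328
  (v9,v0,v1) [+-+] → (0.4932, -0.4932, 0)–(0.4932, 0, 0)  len=0.4932
  (v9,v1,v2) [++-] → (0.4932, 0, 1.41476)–(0.4932, -0.4932, 0.704299)  len=0.8649

Chained into 1 loop(s):
  loop 1: 8 segments, perimeter = 4.5868
Total perimeter = 4.587


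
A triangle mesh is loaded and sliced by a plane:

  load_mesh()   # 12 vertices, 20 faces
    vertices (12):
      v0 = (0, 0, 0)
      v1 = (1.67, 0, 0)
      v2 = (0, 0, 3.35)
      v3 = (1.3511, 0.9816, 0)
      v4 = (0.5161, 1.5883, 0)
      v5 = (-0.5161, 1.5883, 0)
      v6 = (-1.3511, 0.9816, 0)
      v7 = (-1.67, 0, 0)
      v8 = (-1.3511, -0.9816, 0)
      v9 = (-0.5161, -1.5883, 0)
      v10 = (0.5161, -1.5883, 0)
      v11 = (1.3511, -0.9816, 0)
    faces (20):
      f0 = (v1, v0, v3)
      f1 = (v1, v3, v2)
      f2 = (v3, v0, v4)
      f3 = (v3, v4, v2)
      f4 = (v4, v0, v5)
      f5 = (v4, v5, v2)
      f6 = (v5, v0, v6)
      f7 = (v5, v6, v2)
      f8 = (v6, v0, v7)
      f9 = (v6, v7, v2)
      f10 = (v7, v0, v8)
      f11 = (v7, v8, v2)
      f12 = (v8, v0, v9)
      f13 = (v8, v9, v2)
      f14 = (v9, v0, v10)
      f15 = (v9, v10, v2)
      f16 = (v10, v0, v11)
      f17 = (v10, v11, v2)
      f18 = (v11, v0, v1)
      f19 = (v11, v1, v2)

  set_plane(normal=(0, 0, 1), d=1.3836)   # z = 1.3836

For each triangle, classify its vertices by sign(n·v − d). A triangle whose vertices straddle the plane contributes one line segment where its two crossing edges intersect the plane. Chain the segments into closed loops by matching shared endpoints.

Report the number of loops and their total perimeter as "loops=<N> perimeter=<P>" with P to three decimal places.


Straddling triangles (10 of 20):
  (v1,v3,v2) [--+] → (0.793076, 0.576185, 1.3836)–(0.980265, 0, 1.3836)  len=0.6058
  (v3,v4,v2) [--+] → (0.302943, 0.932308, 1.3836)–(0.793076, 0.576185, 1.3836)  len=0.6058
  (v4,v5,v2) [--+] → (-0.302943, 0.932308, 1.3836)–(0.302943, 0.932308, 1.3836)  len=0.6059
  (v5,v6,v2) [--+] → (-0.793076, 0.576185, 1.3836)–(-0.302943, 0.932308, 1.3836)  len=0.6058
  (v6,v7,v2) [--+] → (-0.980265, 0, 1.3836)–(-0.793076, 0.576185, 1.3836)  len=0.6058
  (v7,v8,v2) [--+] → (-0.793076, -0.576185, 1.3836)–(-0.980265, 0, 1.3836)  len=0.6058
  (v8,v9,v2) [--+] → (-0.302943, -0.932308, 1.3836)–(-0.793076, -0.576185, 1.3836)  len=0.6058
  (v9,v10,v2) [--+] → (0.302943, -0.932308, 1.3836)–(-0.302943, -0.932308, 1.3836)  len=0.6059
  (v10,v11,v2) [--+] → (0.793076, -0.576185, 1.3836)–(0.302943, -0.932308, 1.3836)  len=0.6058
  (v11,v1,v2) [--+] → (0.980265, 0, 1.3836)–(0.793076, -0.576185, 1.3836)  len=0.6058

Chained into 1 loop(s):
  loop 1: 10 segments, perimeter = 6.0585
Total perimeter = 6.058

loops=1 perimeter=6.058


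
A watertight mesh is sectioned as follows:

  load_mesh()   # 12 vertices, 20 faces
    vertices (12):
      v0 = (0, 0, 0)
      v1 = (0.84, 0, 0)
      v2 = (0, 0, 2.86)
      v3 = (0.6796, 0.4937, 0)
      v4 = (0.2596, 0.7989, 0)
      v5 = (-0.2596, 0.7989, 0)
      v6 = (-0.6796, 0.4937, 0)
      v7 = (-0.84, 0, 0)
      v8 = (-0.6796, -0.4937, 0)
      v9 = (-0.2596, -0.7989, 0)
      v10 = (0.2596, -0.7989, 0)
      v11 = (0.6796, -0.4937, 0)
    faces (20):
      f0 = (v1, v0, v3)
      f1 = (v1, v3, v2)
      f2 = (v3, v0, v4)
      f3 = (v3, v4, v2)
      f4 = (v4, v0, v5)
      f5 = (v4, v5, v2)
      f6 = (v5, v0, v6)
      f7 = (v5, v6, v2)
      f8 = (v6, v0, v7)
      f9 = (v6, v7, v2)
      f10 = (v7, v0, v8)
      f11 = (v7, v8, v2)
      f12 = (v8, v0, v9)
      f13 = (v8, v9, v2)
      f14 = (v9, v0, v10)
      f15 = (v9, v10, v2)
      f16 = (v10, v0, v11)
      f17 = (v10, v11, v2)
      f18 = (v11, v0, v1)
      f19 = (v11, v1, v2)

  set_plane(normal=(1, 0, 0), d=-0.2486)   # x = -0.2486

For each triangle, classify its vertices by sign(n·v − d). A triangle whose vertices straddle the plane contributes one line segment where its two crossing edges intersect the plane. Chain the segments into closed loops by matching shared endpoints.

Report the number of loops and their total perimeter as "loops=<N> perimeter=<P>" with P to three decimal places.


Straddling triangles (12 of 20):
  (v4,v0,v5) [++-] → (-0.2486, 0.765048, 0)–(-0.2486, 0.7989, 0)  len=0.0339
  (v4,v5,v2) [+-+] → (-0.2486, 0.7989, 0)–(-0.2486, 0.765048, 0.121186)  len=0.1258
  (v5,v0,v6) [-+-] → (-0.2486, 0.765048, 0)–(-0.2486, 0.180597, 0)  len=0.5845
  (v5,v6,v2) [--+] → (-0.2486, 0.180597, 1.8138)–(-0.2486, 0.765048, 0.121186)  len=1.7907
  (v6,v0,v7) [-+-] → (-0.2486, 0.180597, 0)–(-0.2486, 0, 0)  len=0.1806
  (v6,v7,v2) [--+] → (-0.2486, 0, 2.01358)–(-0.2486, 0.180597, 1.8138)  len=0.2693
  (v7,v0,v8) [-+-] → (-0.2486, 0, 0)–(-0.2486, -0.180597, 0)  len=0.1806
  (v7,v8,v2) [--+] → (-0.2486, -0.180597, 1.8138)–(-0.2486, 0, 2.01358)  len=0.2693
  (v8,v0,v9) [-+-] → (-0.2486, -0.180597, 0)–(-0.2486, -0.765048, 0)  len=0.5845
  (v8,v9,v2) [--+] → (-0.2486, -0.765048, 0.121186)–(-0.2486, -0.180597, 1.8138)  len=1.7907
  (v9,v0,v10) [-++] → (-0.2486, -0.765048, 0)–(-0.2486, -0.7989, 0)  len=0.0339
  (v9,v10,v2) [-++] → (-0.2486, -0.7989, 0)–(-0.2486, -0.765048, 0.121186)  len=0.1258

Chained into 1 loop(s):
  loop 1: 12 segments, perimeter = 5.9694
Total perimeter = 5.969

loops=1 perimeter=5.969


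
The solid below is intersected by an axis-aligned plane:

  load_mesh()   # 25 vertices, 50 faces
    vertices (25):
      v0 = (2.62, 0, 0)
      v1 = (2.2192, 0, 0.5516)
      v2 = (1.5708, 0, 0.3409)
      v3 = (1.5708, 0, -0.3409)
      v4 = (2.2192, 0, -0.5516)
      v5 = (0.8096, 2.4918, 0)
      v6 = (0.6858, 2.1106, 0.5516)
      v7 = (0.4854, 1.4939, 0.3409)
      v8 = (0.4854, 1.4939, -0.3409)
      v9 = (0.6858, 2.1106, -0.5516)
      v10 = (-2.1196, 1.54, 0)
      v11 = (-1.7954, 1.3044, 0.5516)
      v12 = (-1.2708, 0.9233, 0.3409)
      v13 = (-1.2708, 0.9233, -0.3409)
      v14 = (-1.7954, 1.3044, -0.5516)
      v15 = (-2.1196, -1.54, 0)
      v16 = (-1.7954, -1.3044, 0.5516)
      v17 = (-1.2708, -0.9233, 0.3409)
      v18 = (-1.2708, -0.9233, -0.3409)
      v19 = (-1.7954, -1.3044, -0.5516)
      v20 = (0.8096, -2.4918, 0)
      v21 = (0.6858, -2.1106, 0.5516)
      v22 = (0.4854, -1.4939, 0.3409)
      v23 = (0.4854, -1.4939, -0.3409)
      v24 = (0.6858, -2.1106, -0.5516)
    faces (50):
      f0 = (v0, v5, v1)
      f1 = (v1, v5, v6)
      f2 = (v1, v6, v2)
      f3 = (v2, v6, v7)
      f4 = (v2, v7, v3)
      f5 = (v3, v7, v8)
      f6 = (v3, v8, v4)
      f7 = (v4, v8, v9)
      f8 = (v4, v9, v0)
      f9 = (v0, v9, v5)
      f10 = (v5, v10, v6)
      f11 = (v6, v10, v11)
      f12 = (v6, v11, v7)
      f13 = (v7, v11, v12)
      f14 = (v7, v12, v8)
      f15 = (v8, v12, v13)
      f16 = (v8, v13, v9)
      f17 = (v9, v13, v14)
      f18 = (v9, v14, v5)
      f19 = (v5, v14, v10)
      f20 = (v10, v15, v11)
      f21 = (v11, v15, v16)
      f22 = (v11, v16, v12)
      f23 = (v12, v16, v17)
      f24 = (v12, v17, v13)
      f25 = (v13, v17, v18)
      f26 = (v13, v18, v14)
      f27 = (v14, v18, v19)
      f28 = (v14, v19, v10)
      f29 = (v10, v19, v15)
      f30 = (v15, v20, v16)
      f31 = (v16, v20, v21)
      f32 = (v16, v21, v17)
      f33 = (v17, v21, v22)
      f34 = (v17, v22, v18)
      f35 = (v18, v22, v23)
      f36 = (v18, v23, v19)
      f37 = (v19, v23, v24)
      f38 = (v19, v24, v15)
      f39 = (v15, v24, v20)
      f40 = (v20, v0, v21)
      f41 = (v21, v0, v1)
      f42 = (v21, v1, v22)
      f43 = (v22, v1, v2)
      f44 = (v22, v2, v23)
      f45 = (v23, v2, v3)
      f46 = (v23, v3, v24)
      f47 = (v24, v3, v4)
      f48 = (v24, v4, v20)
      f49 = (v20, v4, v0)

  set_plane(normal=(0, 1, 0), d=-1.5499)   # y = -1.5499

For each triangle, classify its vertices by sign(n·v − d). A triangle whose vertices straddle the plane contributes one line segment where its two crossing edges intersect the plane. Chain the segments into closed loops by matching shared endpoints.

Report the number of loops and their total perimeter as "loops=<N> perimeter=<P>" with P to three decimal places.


loops=1 perimeter=8.085

Straddling triangles (14 of 50):
  (v15,v20,v16) [+-+] → (-2.08913, -1.5499, 0)–(-1.25681, -1.5499, 0.437554)  len=0.9403
  (v16,v20,v21) [+--] → (-1.25681, -1.5499, 0.437554)–(-1.03984, -1.5499, 0.5516)  len=0.2451
  (v16,v21,v17) [+-+] → (-1.03984, -1.5499, 0.5516)–(-0.2382, -1.5499, 0.452097)  len=0.8078
  (v17,v21,v22) [+-+] → (-0.2382, -1.5499, 0.452097)–(0.503598, -1.5499, 0.360033)  len=0.7475
  (v19,v23,v24) [++-] → (0.503598, -1.5499, -0.360033)–(-1.03984, -1.5499, -0.5516)  len=1.5553
  (v19,v24,v15) [+-+] → (-1.03984, -1.5499, -0.5516)–(-2.07093, -1.5499, -0.00957035)  len=1.1649
  (v15,v24,v20) [+--] → (-2.07093, -1.5499, -0.00957035)–(-2.08913, -1.5499, 0)  len=0.0206
  (v20,v0,v21) [-+-] → (1.49393, -1.5499, 0)–(1.19964, -1.5499, 0.405062)  len=0.5007
  (v21,v0,v1) [-++] → (1.19964, -1.5499, 0.405062)–(1.09316, -1.5499, 0.5516)  len=0.1811
  (v21,v1,v22) [-++] → (1.09316, -1.5499, 0.5516)–(0.503598, -1.5499, 0.360033)  len=0.6199
  (v23,v3,v24) [++-] → (0.920908, -1.5499, -0.495626)–(0.503598, -1.5499, -0.360033)  len=0.4388
  (v24,v3,v4) [-++] → (0.920908, -1.5499, -0.495626)–(1.09316, -1.5499, -0.5516)  len=0.1811
  (v24,v4,v20) [-+-] → (1.09316, -1.5499, -0.5516)–(1.34243, -1.5499, -0.208505)  len=0.4241
  (v20,v4,v0) [-++] → (1.34243, -1.5499, -0.208505)–(1.49393, -1.5499, 0)  len=0.2577

Chained into 1 loop(s):
  loop 1: 14 segments, perimeter = 8.0849
Total perimeter = 8.085


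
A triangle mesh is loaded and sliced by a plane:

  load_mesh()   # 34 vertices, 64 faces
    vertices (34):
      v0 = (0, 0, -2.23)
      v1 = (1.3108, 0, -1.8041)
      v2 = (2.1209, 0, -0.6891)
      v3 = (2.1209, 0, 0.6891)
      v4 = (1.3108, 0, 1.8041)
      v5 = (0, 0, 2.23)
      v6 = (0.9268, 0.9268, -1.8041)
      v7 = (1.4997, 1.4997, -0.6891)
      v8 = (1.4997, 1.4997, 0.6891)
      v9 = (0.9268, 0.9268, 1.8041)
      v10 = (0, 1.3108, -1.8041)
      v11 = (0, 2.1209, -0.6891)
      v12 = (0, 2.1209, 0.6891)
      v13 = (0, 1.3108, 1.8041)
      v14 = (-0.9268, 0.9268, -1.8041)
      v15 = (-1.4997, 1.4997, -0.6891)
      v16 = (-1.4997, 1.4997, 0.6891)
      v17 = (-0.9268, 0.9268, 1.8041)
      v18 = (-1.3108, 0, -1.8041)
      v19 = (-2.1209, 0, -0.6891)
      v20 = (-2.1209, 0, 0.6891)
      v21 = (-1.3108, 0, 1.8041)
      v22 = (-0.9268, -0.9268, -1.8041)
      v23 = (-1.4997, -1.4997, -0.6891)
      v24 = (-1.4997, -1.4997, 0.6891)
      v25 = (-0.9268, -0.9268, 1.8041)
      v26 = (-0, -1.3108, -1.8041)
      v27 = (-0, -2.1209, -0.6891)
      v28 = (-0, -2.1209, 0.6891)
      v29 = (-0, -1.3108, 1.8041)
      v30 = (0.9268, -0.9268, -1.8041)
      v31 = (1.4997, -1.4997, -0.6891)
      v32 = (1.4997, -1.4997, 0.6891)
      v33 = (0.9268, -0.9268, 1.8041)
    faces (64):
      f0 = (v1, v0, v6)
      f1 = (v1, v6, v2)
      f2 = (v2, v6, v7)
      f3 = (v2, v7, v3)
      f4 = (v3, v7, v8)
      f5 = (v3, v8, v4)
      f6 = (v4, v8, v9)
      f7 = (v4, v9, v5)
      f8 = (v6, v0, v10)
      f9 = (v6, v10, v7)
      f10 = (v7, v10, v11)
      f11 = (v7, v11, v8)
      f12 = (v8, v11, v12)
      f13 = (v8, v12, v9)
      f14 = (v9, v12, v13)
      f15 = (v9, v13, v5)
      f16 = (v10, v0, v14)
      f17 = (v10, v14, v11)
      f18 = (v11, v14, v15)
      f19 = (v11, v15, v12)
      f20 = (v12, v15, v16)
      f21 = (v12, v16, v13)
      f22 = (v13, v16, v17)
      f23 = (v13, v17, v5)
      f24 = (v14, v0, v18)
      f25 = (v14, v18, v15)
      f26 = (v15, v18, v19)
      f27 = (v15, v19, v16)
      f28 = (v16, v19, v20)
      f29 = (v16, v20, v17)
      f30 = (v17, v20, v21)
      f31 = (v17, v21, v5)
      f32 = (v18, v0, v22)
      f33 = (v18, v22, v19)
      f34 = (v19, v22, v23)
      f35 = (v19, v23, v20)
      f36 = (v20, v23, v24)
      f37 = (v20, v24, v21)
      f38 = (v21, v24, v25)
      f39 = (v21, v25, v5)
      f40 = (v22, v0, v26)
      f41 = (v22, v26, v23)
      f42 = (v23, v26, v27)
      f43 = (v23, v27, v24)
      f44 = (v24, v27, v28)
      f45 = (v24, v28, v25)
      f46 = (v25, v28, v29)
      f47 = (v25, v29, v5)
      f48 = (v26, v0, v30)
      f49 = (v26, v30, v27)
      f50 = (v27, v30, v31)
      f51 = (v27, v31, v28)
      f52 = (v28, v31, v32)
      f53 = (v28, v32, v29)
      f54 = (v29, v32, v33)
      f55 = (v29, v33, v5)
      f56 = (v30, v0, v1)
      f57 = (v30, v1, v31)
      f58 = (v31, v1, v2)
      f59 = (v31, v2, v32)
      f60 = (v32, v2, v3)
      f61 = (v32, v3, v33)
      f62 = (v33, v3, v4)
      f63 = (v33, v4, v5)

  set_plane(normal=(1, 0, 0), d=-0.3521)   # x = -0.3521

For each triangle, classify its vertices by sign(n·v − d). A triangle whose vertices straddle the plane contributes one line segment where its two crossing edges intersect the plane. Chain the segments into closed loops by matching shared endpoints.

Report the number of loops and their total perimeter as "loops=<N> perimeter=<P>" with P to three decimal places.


Straddling triangles (20 of 64):
  (v10,v0,v14) [++-] → (-0.3521, 0.3521, -2.0682)–(-0.3521, 1.16491, -1.8041)  len=0.8546
  (v10,v14,v11) [+-+] → (-0.3521, 1.16491, -1.8041)–(-0.3521, 1.66725, -1.1127)  len=0.8546
  (v11,v14,v15) [+--] → (-0.3521, 1.66725, -1.1127)–(-0.3521, 1.97505, -0.6891)  len=0.5236
  (v11,v15,v12) [+-+] → (-0.3521, 1.97505, -0.6891)–(-0.3521, 1.97505, 0.365526)  len=1.0546
  (v12,v15,v16) [+--] → (-0.3521, 1.97505, 0.365526)–(-0.3521, 1.97505, 0.6891)  len=0.3236
  (v12,v16,v13) [+-+] → (-0.3521, 1.97505, 0.6891)–(-0.3521, 1.35515, 1.54232)  len=1.0546
  (v13,v16,v17) [+--] → (-0.3521, 1.35515, 1.54232)–(-0.3521, 1.16491, 1.8041)  len=0.3236
  (v13,v17,v5) [+-+] → (-0.3521, 1.16491, 1.8041)–(-0.3521, 0.3521, 2.0682)  len=0.8546
  (v14,v0,v18) [-+-] → (-0.3521, 0.3521, -2.0682)–(-0.3521, 0, -2.1156)  len=0.3553
  (v17,v21,v5) [--+] → (-0.3521, 0, 2.1156)–(-0.3521, 0.3521, 2.0682)  len=0.3553
  (v18,v0,v22) [-+-] → (-0.3521, 0, -2.1156)–(-0.3521, -0.3521, -2.0682)  len=0.3553
  (v21,v25,v5) [--+] → (-0.3521, -0.3521, 2.0682)–(-0.3521, 0, 2.1156)  len=0.3553
  (v22,v0,v26) [-++] → (-0.3521, -0.3521, -2.0682)–(-0.3521, -1.16491, -1.8041)  len=0.8546
  (v22,v26,v23) [-+-] → (-0.3521, -1.16491, -1.8041)–(-0.3521, -1.35515, -1.54232)  len=0.3236
  (v23,v26,v27) [-++] → (-0.3521, -1.35515, -1.54232)–(-0.3521, -1.97505, -0.6891)  len=1.0546
  (v23,v27,v24) [-+-] → (-0.3521, -1.97505, -0.6891)–(-0.3521, -1.97505, -0.365526)  len=0.3236
  (v24,v27,v28) [-++] → (-0.3521, -1.97505, -0.365526)–(-0.3521, -1.97505, 0.6891)  len=1.0546
  (v24,v28,v25) [-+-] → (-0.3521, -1.97505, 0.6891)–(-0.3521, -1.66725, 1.1127)  len=0.5236
  (v25,v28,v29) [-++] → (-0.3521, -1.66725, 1.1127)–(-0.3521, -1.16491, 1.8041)  len=0.8546
  (v25,v29,v5) [-++] → (-0.3521, -1.16491, 1.8041)–(-0.3521, -0.3521, 2.0682)  len=0.8546

Chained into 1 loop(s):
  loop 1: 20 segments, perimeter = 13.1090
Total perimeter = 13.109

loops=1 perimeter=13.109


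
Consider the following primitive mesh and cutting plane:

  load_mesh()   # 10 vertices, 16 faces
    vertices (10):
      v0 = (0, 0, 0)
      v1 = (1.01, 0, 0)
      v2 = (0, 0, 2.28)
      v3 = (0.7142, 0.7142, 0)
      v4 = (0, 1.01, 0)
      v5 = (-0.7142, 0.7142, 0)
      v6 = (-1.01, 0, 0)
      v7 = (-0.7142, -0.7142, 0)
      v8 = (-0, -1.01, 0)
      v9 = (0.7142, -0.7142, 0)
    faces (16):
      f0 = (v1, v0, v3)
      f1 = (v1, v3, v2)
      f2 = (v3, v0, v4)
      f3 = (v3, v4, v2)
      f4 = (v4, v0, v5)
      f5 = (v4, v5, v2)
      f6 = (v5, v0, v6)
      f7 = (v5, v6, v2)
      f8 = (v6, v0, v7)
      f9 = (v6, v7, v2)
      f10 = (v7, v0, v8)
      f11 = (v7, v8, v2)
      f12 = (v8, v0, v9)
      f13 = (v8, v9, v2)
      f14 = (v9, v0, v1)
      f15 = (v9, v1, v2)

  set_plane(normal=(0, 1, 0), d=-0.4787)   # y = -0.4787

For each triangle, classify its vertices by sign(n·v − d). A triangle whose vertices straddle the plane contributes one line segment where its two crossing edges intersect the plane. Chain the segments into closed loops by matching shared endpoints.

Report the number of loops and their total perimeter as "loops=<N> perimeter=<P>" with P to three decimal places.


Straddling triangles (8 of 16):
  (v6,v0,v7) [++-] → (-0.4787, -0.4787, 0)–(-0.811737, -0.4787, 0)  len=0.3330
  (v6,v7,v2) [+-+] → (-0.811737, -0.4787, 0)–(-0.4787, -0.4787, 0.751806)  len=0.8223
  (v7,v0,v8) [-+-] → (-0.4787, -0.4787, 0)–(0, -0.4787, 0)  len=0.4787
  (v7,v8,v2) [--+] → (0, -0.4787, 1.19937)–(-0.4787, -0.4787, 0.751806)  len=0.6553
  (v8,v0,v9) [-+-] → (0, -0.4787, 0)–(0.4787, -0.4787, 0)  len=0.4787
  (v8,v9,v2) [--+] → (0.4787, -0.4787, 0.751806)–(0, -0.4787, 1.19937)  len=0.6553
  (v9,v0,v1) [-++] → (0.4787, -0.4787, 0)–(0.811737, -0.4787, 0)  len=0.3330
  (v9,v1,v2) [-++] → (0.811737, -0.4787, 0)–(0.4787, -0.4787, 0.751806)  len=0.8223

Chained into 1 loop(s):
  loop 1: 8 segments, perimeter = 4.5787
Total perimeter = 4.579

loops=1 perimeter=4.579


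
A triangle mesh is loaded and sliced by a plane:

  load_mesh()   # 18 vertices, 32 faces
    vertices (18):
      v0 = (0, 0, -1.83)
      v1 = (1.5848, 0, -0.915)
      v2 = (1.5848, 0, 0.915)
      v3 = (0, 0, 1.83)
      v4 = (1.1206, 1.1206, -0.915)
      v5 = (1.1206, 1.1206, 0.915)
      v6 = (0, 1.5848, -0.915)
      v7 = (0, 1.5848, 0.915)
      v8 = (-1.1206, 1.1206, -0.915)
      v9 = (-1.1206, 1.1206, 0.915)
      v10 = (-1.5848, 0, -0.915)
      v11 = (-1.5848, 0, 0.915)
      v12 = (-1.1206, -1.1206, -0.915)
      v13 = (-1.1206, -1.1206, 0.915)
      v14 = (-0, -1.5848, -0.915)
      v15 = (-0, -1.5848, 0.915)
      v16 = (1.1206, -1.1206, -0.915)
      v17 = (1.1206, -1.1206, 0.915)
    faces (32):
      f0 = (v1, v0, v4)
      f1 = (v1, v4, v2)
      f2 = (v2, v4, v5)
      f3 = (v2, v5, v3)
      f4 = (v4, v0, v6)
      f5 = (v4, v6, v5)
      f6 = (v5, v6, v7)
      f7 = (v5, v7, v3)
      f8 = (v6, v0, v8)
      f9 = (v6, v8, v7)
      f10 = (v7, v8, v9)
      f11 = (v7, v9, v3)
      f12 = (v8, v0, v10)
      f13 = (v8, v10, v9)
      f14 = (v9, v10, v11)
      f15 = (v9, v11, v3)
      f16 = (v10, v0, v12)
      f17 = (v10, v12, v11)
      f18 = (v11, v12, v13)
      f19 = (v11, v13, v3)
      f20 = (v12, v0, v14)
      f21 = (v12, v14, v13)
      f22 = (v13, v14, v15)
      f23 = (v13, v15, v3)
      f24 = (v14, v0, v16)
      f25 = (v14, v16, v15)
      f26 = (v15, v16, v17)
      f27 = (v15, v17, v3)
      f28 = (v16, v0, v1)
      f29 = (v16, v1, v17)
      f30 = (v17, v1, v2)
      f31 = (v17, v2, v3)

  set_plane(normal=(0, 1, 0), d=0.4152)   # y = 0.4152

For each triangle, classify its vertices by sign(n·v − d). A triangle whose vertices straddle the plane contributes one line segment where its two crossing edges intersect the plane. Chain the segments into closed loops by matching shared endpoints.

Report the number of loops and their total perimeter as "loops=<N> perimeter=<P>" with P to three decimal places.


Straddling triangles (12 of 32):
  (v1,v0,v4) [--+] → (0.4152, 0.4152, -1.49098)–(1.41281, 0.4152, -0.915)  len=1.1519
  (v1,v4,v2) [-+-] → (1.41281, 0.4152, -0.915)–(1.41281, 0.4152, 0.236956)  len=1.1520
  (v2,v4,v5) [-++] → (1.41281, 0.4152, 0.236956)–(1.41281, 0.4152, 0.915)  len=0.6780
  (v2,v5,v3) [-+-] → (1.41281, 0.4152, 0.915)–(0.4152, 0.4152, 1.49098)  len=1.1519
  (v4,v0,v6) [+-+] → (0.4152, 0.4152, -1.49098)–(0, 0.4152, -1.59028)  len=0.4269
  (v5,v7,v3) [++-] → (0, 0.4152, 1.59028)–(0.4152, 0.4152, 1.49098)  len=0.4269
  (v6,v0,v8) [+-+] → (0, 0.4152, -1.59028)–(-0.4152, 0.4152, -1.49098)  len=0.4269
  (v7,v9,v3) [++-] → (-0.4152, 0.4152, 1.49098)–(0, 0.4152, 1.59028)  len=0.4269
  (v8,v0,v10) [+--] → (-0.4152, 0.4152, -1.49098)–(-1.41281, 0.4152, -0.915)  len=1.1519
  (v8,v10,v9) [+-+] → (-1.41281, 0.4152, -0.915)–(-1.41281, 0.4152, -0.236956)  len=0.6780
  (v9,v10,v11) [+--] → (-1.41281, 0.4152, -0.236956)–(-1.41281, 0.4152, 0.915)  len=1.1520
  (v9,v11,v3) [+--] → (-1.41281, 0.4152, 0.915)–(-0.4152, 0.4152, 1.49098)  len=1.1519

Chained into 1 loop(s):
  loop 1: 12 segments, perimeter = 9.9754
Total perimeter = 9.975

loops=1 perimeter=9.975
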